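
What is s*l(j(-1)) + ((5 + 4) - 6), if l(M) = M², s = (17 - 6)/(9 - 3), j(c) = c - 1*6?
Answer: 557/6 ≈ 92.833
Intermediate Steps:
j(c) = -6 + c (j(c) = c - 6 = -6 + c)
s = 11/6 ≈ 1.8333
s*l(j(-1)) + ((5 + 4) - 6) = 11*(-6 - 1)²/6 + ((5 + 4) - 6) = (11/6)*(-7)² + (9 - 6) = (11/6)*49 + 3 = 539/6 + 3 = 557/6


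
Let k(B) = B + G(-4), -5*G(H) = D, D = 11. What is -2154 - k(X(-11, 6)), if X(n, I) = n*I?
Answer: -10429/5 ≈ -2085.8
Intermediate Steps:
X(n, I) = I*n
G(H) = -11/5 (G(H) = -⅕*11 = -11/5)
k(B) = -11/5 + B (k(B) = B - 11/5 = -11/5 + B)
-2154 - k(X(-11, 6)) = -2154 - (-11/5 + 6*(-11)) = -2154 - (-11/5 - 66) = -2154 - 1*(-341/5) = -2154 + 341/5 = -10429/5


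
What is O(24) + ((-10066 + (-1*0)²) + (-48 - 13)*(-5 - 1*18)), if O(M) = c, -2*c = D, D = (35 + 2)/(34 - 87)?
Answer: -918241/106 ≈ -8662.7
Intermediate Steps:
D = -37/53 (D = 37/(-53) = 37*(-1/53) = -37/53 ≈ -0.69811)
c = 37/106 (c = -½*(-37/53) = 37/106 ≈ 0.34906)
O(M) = 37/106
O(24) + ((-10066 + (-1*0)²) + (-48 - 13)*(-5 - 1*18)) = 37/106 + ((-10066 + (-1*0)²) + (-48 - 13)*(-5 - 1*18)) = 37/106 + ((-10066 + 0²) - 61*(-5 - 18)) = 37/106 + ((-10066 + 0) - 61*(-23)) = 37/106 + (-10066 + 1403) = 37/106 - 8663 = -918241/106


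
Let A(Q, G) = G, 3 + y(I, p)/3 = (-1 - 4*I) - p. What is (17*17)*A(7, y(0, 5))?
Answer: -7803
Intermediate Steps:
y(I, p) = -12 - 12*I - 3*p (y(I, p) = -9 + 3*((-1 - 4*I) - p) = -9 + 3*(-1 - p - 4*I) = -9 + (-3 - 12*I - 3*p) = -12 - 12*I - 3*p)
(17*17)*A(7, y(0, 5)) = (17*17)*(-12 - 12*0 - 3*5) = 289*(-12 + 0 - 15) = 289*(-27) = -7803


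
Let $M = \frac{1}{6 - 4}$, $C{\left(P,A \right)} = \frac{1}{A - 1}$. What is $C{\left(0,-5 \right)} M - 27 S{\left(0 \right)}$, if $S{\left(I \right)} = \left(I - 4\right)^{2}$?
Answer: $- \frac{5185}{12} \approx -432.08$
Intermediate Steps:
$C{\left(P,A \right)} = \frac{1}{-1 + A}$
$S{\left(I \right)} = \left(-4 + I\right)^{2}$
$M = \frac{1}{2} \approx 0.5$
$C{\left(0,-5 \right)} M - 27 S{\left(0 \right)} = \frac{1}{-1 - 5} \cdot \frac{1}{2} - 27 \left(-4 + 0\right)^{2} = \frac{1}{-6} \cdot \frac{1}{2} - 27 \left(-4\right)^{2} = \left(- \frac{1}{6}\right) \frac{1}{2} - 432 = - \frac{1}{12} - 432 = - \frac{5185}{12}$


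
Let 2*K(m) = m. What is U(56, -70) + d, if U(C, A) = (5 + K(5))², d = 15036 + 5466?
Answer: 82233/4 ≈ 20558.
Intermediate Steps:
K(m) = m/2
d = 20502
U(C, A) = 225/4 (U(C, A) = (5 + (½)*5)² = (5 + 5/2)² = (15/2)² = 225/4)
U(56, -70) + d = 225/4 + 20502 = 82233/4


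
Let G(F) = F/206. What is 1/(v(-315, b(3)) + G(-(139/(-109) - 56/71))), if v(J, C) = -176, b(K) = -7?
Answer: -1594234/280569211 ≈ -0.0056821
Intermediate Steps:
G(F) = F/206 (G(F) = F*(1/206) = F/206)
1/(v(-315, b(3)) + G(-(139/(-109) - 56/71))) = 1/(-176 + (-(139/(-109) - 56/71))/206) = 1/(-176 + (-(139*(-1/109) - 56*1/71))/206) = 1/(-176 + (-(-139/109 - 56/71))/206) = 1/(-176 + (-1*(-15973/7739))/206) = 1/(-176 + (1/206)*(15973/7739)) = 1/(-176 + 15973/1594234) = 1/(-280569211/1594234) = -1594234/280569211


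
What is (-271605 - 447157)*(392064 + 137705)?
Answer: -380777825978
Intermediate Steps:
(-271605 - 447157)*(392064 + 137705) = -718762*529769 = -380777825978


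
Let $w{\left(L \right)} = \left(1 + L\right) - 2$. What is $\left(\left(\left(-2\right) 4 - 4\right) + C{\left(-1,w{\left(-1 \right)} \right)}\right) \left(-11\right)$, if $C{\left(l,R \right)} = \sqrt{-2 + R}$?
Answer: $132 - 22 i \approx 132.0 - 22.0 i$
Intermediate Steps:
$w{\left(L \right)} = -1 + L$
$\left(\left(\left(-2\right) 4 - 4\right) + C{\left(-1,w{\left(-1 \right)} \right)}\right) \left(-11\right) = \left(\left(\left(-2\right) 4 - 4\right) + \sqrt{-2 - 2}\right) \left(-11\right) = \left(\left(-8 - 4\right) + \sqrt{-2 - 2}\right) \left(-11\right) = \left(-12 + \sqrt{-4}\right) \left(-11\right) = \left(-12 + 2 i\right) \left(-11\right) = 132 - 22 i$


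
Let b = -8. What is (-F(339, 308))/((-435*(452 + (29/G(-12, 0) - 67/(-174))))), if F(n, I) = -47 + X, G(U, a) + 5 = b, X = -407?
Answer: -11804/5091245 ≈ -0.0023185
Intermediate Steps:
G(U, a) = -13 (G(U, a) = -5 - 8 = -13)
F(n, I) = -454 (F(n, I) = -47 - 407 = -454)
(-F(339, 308))/((-435*(452 + (29/G(-12, 0) - 67/(-174))))) = (-1*(-454))/((-435*(452 + (29/(-13) - 67/(-174))))) = 454/((-435*(452 + (29*(-1/13) - 67*(-1/174))))) = 454/((-435*(452 + (-29/13 + 67/174)))) = 454/((-435*(452 - 4175/2262))) = 454/((-435*1018249/2262)) = 454/(-5091245/26) = 454*(-26/5091245) = -11804/5091245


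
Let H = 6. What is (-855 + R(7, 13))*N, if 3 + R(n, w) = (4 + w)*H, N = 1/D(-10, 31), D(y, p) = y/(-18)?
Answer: -6804/5 ≈ -1360.8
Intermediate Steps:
D(y, p) = -y/18 (D(y, p) = y*(-1/18) = -y/18)
N = 9/5 (N = 1/(-1/18*(-10)) = 1/(5/9) = 9/5 ≈ 1.8000)
R(n, w) = 21 + 6*w (R(n, w) = -3 + (4 + w)*6 = -3 + (24 + 6*w) = 21 + 6*w)
(-855 + R(7, 13))*N = (-855 + (21 + 6*13))*(9/5) = (-855 + (21 + 78))*(9/5) = (-855 + 99)*(9/5) = -756*9/5 = -6804/5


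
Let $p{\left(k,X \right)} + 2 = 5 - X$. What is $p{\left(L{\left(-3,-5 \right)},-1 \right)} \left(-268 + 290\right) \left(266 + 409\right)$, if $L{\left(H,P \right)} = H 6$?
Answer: $59400$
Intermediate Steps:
$L{\left(H,P \right)} = 6 H$
$p{\left(k,X \right)} = 3 - X$ ($p{\left(k,X \right)} = -2 - \left(-5 + X\right) = 3 - X$)
$p{\left(L{\left(-3,-5 \right)},-1 \right)} \left(-268 + 290\right) \left(266 + 409\right) = \left(3 - -1\right) \left(-268 + 290\right) \left(266 + 409\right) = \left(3 + 1\right) 22 \cdot 675 = 4 \cdot 14850 = 59400$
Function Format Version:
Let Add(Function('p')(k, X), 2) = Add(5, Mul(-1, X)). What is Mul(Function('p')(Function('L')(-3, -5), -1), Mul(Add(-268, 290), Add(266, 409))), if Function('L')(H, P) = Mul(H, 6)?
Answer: 59400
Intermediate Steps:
Function('L')(H, P) = Mul(6, H)
Function('p')(k, X) = Add(3, Mul(-1, X)) (Function('p')(k, X) = Add(-2, Add(5, Mul(-1, X))) = Add(3, Mul(-1, X)))
Mul(Function('p')(Function('L')(-3, -5), -1), Mul(Add(-268, 290), Add(266, 409))) = Mul(Add(3, Mul(-1, -1)), Mul(Add(-268, 290), Add(266, 409))) = Mul(Add(3, 1), Mul(22, 675)) = Mul(4, 14850) = 59400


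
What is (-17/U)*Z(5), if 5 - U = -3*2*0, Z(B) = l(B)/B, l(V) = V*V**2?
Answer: -85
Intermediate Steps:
l(V) = V**3
Z(B) = B**2 (Z(B) = B**3/B = B**2)
U = 5 (U = 5 - (-3*2)*0 = 5 - (-6)*0 = 5 - 1*0 = 5 + 0 = 5)
(-17/U)*Z(5) = -17/5*5**2 = -17*1/5*25 = -17/5*25 = -85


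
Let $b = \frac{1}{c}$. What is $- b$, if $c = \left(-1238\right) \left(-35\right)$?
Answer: $- \frac{1}{43330} \approx -2.3079 \cdot 10^{-5}$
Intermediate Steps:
$c = 43330$
$b = \frac{1}{43330} \approx 2.3079 \cdot 10^{-5}$
$- b = \left(-1\right) \frac{1}{43330} = - \frac{1}{43330}$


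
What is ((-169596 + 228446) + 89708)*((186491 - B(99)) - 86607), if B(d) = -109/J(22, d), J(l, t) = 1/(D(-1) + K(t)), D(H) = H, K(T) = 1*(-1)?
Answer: 14806181628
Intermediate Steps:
K(T) = -1
J(l, t) = -1/2 (J(l, t) = 1/(-1 - 1) = 1/(-2) = -1/2)
B(d) = 218 (B(d) = -109/(-1/2) = -109*(-2) = 218)
((-169596 + 228446) + 89708)*((186491 - B(99)) - 86607) = ((-169596 + 228446) + 89708)*((186491 - 1*218) - 86607) = (58850 + 89708)*((186491 - 218) - 86607) = 148558*(186273 - 86607) = 148558*99666 = 14806181628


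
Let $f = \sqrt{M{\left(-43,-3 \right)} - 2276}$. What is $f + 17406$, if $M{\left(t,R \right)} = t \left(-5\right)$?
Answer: $17406 + 3 i \sqrt{229} \approx 17406.0 + 45.398 i$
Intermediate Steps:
$M{\left(t,R \right)} = - 5 t$
$f = 3 i \sqrt{229}$ ($f = \sqrt{\left(-5\right) \left(-43\right) - 2276} = \sqrt{215 - 2276} = \sqrt{-2061} = 3 i \sqrt{229} \approx 45.398 i$)
$f + 17406 = 3 i \sqrt{229} + 17406 = 17406 + 3 i \sqrt{229}$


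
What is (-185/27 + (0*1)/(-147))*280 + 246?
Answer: -45158/27 ≈ -1672.5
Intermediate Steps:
(-185/27 + (0*1)/(-147))*280 + 246 = (-185*1/27 + 0*(-1/147))*280 + 246 = (-185/27 + 0)*280 + 246 = -185/27*280 + 246 = -51800/27 + 246 = -45158/27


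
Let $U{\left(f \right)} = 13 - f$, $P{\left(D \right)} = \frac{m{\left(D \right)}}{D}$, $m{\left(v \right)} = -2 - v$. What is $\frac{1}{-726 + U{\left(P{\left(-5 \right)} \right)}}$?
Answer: $- \frac{5}{3562} \approx -0.0014037$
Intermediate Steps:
$P{\left(D \right)} = \frac{-2 - D}{D}$
$\frac{1}{-726 + U{\left(P{\left(-5 \right)} \right)}} = \frac{1}{-726 + \left(13 - \frac{-2 - -5}{-5}\right)} = \frac{1}{-726 + \left(13 - - \frac{-2 + 5}{5}\right)} = \frac{1}{-726 + \left(13 - \left(- \frac{1}{5}\right) 3\right)} = \frac{1}{-726 + \left(13 - - \frac{3}{5}\right)} = \frac{1}{-726 + \left(13 + \frac{3}{5}\right)} = \frac{1}{-726 + \frac{68}{5}} = \frac{1}{- \frac{3562}{5}} = - \frac{5}{3562}$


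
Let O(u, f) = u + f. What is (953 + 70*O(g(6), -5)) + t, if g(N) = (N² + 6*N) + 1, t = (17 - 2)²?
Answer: 5938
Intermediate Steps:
t = 225 (t = 15² = 225)
g(N) = 1 + N² + 6*N
O(u, f) = f + u
(953 + 70*O(g(6), -5)) + t = (953 + 70*(-5 + (1 + 6² + 6*6))) + 225 = (953 + 70*(-5 + (1 + 36 + 36))) + 225 = (953 + 70*(-5 + 73)) + 225 = (953 + 70*68) + 225 = (953 + 4760) + 225 = 5713 + 225 = 5938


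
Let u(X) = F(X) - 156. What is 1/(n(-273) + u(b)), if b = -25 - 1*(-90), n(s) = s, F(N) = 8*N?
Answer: 1/91 ≈ 0.010989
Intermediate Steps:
b = 65 (b = -25 + 90 = 65)
u(X) = -156 + 8*X (u(X) = 8*X - 156 = -156 + 8*X)
1/(n(-273) + u(b)) = 1/(-273 + (-156 + 8*65)) = 1/(-273 + (-156 + 520)) = 1/(-273 + 364) = 1/91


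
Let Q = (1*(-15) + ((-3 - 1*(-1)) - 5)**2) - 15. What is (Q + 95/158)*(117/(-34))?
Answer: -362349/5372 ≈ -67.451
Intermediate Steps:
Q = 19 (Q = (-15 + ((-3 + 1) - 5)**2) - 15 = (-15 + (-2 - 5)**2) - 15 = (-15 + (-7)**2) - 15 = (-15 + 49) - 15 = 34 - 15 = 19)
(Q + 95/158)*(117/(-34)) = (19 + 95/158)*(117/(-34)) = (19 + 95*(1/158))*(117*(-1/34)) = (19 + 95/158)*(-117/34) = (3097/158)*(-117/34) = -362349/5372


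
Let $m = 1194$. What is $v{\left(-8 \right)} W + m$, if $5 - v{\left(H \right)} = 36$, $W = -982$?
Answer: $31636$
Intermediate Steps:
$v{\left(H \right)} = -31$ ($v{\left(H \right)} = 5 - 36 = -31$)
$v{\left(-8 \right)} W + m = \left(-31\right) \left(-982\right) + 1194 = 30442 + 1194 = 31636$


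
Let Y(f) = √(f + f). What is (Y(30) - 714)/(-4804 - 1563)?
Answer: 714/6367 - 2*√15/6367 ≈ 0.11092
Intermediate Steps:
Y(f) = √2*√f (Y(f) = √(2*f) = √2*√f)
(Y(30) - 714)/(-4804 - 1563) = (√2*√30 - 714)/(-4804 - 1563) = (2*√15 - 714)/(-6367) = (-714 + 2*√15)*(-1/6367) = 714/6367 - 2*√15/6367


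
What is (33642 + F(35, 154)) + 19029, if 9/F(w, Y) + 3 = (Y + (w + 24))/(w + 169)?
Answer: 7004631/133 ≈ 52666.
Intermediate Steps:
F(w, Y) = 9/(-3 + (24 + Y + w)/(169 + w)) (F(w, Y) = 9/(-3 + (Y + (w + 24))/(w + 169)) = 9/(-3 + (Y + (24 + w))/(169 + w)) = 9/(-3 + (24 + Y + w)/(169 + w)))
(33642 + F(35, 154)) + 19029 = (33642 + 9*(-169 - 1*35)/(483 - 1*154 + 2*35)) + 19029 = (33642 + 9*(-169 - 35)/(483 - 154 + 70)) + 19029 = (33642 + 9*(-204)/399) + 19029 = (33642 + 9*(1/399)*(-204)) + 19029 = (33642 - 612/133) + 19029 = 4473774/133 + 19029 = 7004631/133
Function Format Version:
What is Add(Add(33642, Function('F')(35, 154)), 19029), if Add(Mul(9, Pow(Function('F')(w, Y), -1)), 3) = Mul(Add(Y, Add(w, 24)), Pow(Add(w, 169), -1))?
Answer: Rational(7004631, 133) ≈ 52666.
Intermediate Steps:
Function('F')(w, Y) = Mul(9, Pow(Add(-3, Mul(Pow(Add(169, w), -1), Add(24, Y, w))), -1)) (Function('F')(w, Y) = Mul(9, Pow(Add(-3, Mul(Add(Y, Add(w, 24)), Pow(Add(w, 169), -1))), -1)) = Mul(9, Pow(Add(-3, Mul(Add(Y, Add(24, w)), Pow(Add(169, w), -1))), -1)) = Mul(9, Pow(Add(-3, Mul(Add(24, Y, w), Pow(Add(169, w), -1))), -1)) = Mul(9, Pow(Add(-3, Mul(Pow(Add(169, w), -1), Add(24, Y, w))), -1)))
Add(Add(33642, Function('F')(35, 154)), 19029) = Add(Add(33642, Mul(9, Pow(Add(483, Mul(-1, 154), Mul(2, 35)), -1), Add(-169, Mul(-1, 35)))), 19029) = Add(Add(33642, Mul(9, Pow(Add(483, -154, 70), -1), Add(-169, -35))), 19029) = Add(Add(33642, Mul(9, Pow(399, -1), -204)), 19029) = Add(Add(33642, Mul(9, Rational(1, 399), -204)), 19029) = Add(Add(33642, Rational(-612, 133)), 19029) = Add(Rational(4473774, 133), 19029) = Rational(7004631, 133)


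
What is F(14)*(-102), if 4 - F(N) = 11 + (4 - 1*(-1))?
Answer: 1224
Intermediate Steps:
F(N) = -12 (F(N) = 4 - (11 + (4 - 1*(-1))) = 4 - (11 + (4 + 1)) = 4 - (11 + 5) = 4 - 1*16 = 4 - 16 = -12)
F(14)*(-102) = -12*(-102) = 1224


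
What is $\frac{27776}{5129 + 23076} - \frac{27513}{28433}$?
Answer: $\frac{13750843}{801952765} \approx 0.017147$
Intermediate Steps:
$\frac{27776}{5129 + 23076} - \frac{27513}{28433} = \frac{27776}{28205} - \frac{27513}{28433} = \frac{13750843}{801952765}$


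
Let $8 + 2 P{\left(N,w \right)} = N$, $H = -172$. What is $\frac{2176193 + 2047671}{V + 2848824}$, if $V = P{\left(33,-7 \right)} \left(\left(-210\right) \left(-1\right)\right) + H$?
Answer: $\frac{4223864}{2851277} \approx 1.4814$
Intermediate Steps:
$P{\left(N,w \right)} = -4 + \frac{N}{2}$
$V = 2453$ ($V = \left(-4 + \frac{1}{2} \cdot 33\right) \left(\left(-210\right) \left(-1\right)\right) - 172 = \left(-4 + \frac{33}{2}\right) 210 - 172 = \frac{25}{2} \cdot 210 - 172 = 2625 - 172 = 2453$)
$\frac{2176193 + 2047671}{V + 2848824} = \frac{2176193 + 2047671}{2453 + 2848824} = \frac{4223864}{2851277}$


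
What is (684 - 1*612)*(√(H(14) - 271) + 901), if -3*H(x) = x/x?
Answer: 64872 + 24*I*√2442 ≈ 64872.0 + 1186.0*I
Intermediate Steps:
H(x) = -⅓ (H(x) = -x/(3*x) = -⅓*1 = -⅓)
(684 - 1*612)*(√(H(14) - 271) + 901) = (684 - 1*612)*(√(-⅓ - 271) + 901) = (684 - 612)*(√(-814/3) + 901) = 72*(I*√2442/3 + 901) = 72*(901 + I*√2442/3) = 64872 + 24*I*√2442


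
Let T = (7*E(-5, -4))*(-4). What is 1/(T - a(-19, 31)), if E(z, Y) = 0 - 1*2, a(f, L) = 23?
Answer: 1/33 ≈ 0.030303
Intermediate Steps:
E(z, Y) = -2 (E(z, Y) = 0 - 2 = -2)
T = 56 (T = (7*(-2))*(-4) = -14*(-4) = 56)
1/(T - a(-19, 31)) = 1/(56 - 1*23) = 1/(56 - 23) = 1/33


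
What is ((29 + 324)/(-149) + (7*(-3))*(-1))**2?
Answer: 7706176/22201 ≈ 347.11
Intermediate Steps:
((29 + 324)/(-149) + (7*(-3))*(-1))**2 = (353*(-1/149) - 21*(-1))**2 = (-353/149 + 21)**2 = (2776/149)**2 = 7706176/22201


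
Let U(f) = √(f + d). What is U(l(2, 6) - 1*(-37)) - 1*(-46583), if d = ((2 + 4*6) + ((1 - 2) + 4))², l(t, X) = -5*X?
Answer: 46583 + 4*√53 ≈ 46612.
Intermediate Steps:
d = 841 (d = ((2 + 24) + (-1 + 4))² = (26 + 3)² = 29² = 841)
U(f) = √(841 + f) (U(f) = √(f + 841) = √(841 + f))
U(l(2, 6) - 1*(-37)) - 1*(-46583) = √(841 + (-5*6 - 1*(-37))) - 1*(-46583) = √(841 + (-30 + 37)) + 46583 = √(841 + 7) + 46583 = √848 + 46583 = 4*√53 + 46583 = 46583 + 4*√53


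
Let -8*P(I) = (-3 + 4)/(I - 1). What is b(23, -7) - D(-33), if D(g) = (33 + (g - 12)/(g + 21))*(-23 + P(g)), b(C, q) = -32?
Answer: 884669/1088 ≈ 813.12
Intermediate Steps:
P(I) = -1/(8*(-1 + I)) (P(I) = -(-3 + 4)/(8*(I - 1)) = -1/(8*(-1 + I)))
D(g) = (-23 - 1/(-8 + 8*g))*(33 + (-12 + g)/(21 + g)) (D(g) = (33 + (g - 12)/(g + 21))*(-23 - 1/(-8 + 8*g)) = (33 + (-12 + g)/(21 + g))*(-23 - 1/(-8 + 8*g)) = (-23 - 1/(-8 + 8*g))*(33 + (-12 + g)/(21 + g)))
b(23, -7) - D(-33) = -32 - (124623 - 119082*(-33) - 6256*(-33)²)/(8*(-21 + (-33)² + 20*(-33))) = -32 - (124623 + 3929706 - 6256*1089)/(8*(-21 + 1089 - 660)) = -32 - (124623 + 3929706 - 6812784)/(8*408) = -32 - (-2758455)/(8*408) = -32 - 1*(-919485/1088) = -32 + 919485/1088 = 884669/1088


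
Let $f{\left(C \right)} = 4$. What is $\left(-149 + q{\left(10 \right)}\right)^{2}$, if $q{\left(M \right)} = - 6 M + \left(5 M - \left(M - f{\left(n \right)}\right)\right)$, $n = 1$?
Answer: $27225$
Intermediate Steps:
$q{\left(M \right)} = 4 - 2 M$ ($q{\left(M \right)} = - 6 M + \left(5 M - \left(-4 + M\right)\right) = - 6 M + \left(4 + 4 M\right) = 4 - 2 M$)
$\left(-149 + q{\left(10 \right)}\right)^{2} = \left(-149 + \left(4 - 20\right)\right)^{2} = \left(-149 - 16\right)^{2} = \left(-165\right)^{2} = 27225$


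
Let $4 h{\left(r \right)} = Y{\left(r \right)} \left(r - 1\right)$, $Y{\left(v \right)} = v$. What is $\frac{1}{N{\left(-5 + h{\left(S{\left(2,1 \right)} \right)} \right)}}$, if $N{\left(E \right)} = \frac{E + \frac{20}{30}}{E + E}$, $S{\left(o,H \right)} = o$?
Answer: $\frac{54}{23} \approx 2.3478$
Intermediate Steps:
$h{\left(r \right)} = \frac{r \left(-1 + r\right)}{4}$ ($h{\left(r \right)} = \frac{r \left(r - 1\right)}{4} = \frac{r \left(-1 + r\right)}{4}$)
$N{\left(E \right)} = \frac{\frac{2}{3} + E}{2 E}$ ($N{\left(E \right)} = \frac{E + 20 \cdot \frac{1}{30}}{2 E} = \left(E + \frac{2}{3}\right) \frac{1}{2 E} = \left(\frac{2}{3} + E\right) \frac{1}{2 E} = \frac{\frac{2}{3} + E}{2 E}$)
$\frac{1}{N{\left(-5 + h{\left(S{\left(2,1 \right)} \right)} \right)}} = \frac{1}{\frac{1}{6} \frac{1}{-5 + \frac{1}{4} \cdot 2 \left(-1 + 2\right)} \left(2 + 3 \left(-5 + \frac{1}{4} \cdot 2 \left(-1 + 2\right)\right)\right)} = \frac{1}{\frac{1}{6} \frac{1}{-5 + \frac{1}{4} \cdot 2 \cdot 1} \left(2 + 3 \left(-5 + \frac{1}{4} \cdot 2 \cdot 1\right)\right)} = \frac{1}{\frac{1}{6} \frac{1}{-5 + \frac{1}{2}} \left(2 + 3 \left(-5 + \frac{1}{2}\right)\right)} = \frac{1}{\frac{1}{6} \frac{1}{- \frac{9}{2}} \left(2 + 3 \left(- \frac{9}{2}\right)\right)} = \frac{1}{\frac{1}{6} \left(- \frac{2}{9}\right) \left(2 - \frac{27}{2}\right)} = \frac{1}{\frac{1}{6} \left(- \frac{2}{9}\right) \left(- \frac{23}{2}\right)} = \frac{1}{\frac{23}{54}} = \frac{54}{23}$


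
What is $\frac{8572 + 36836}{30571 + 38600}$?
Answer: $\frac{15136}{23057} \approx 0.65646$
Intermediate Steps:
$\frac{8572 + 36836}{30571 + 38600} = \frac{45408}{69171} = 45408 \cdot \frac{1}{69171} = \frac{15136}{23057}$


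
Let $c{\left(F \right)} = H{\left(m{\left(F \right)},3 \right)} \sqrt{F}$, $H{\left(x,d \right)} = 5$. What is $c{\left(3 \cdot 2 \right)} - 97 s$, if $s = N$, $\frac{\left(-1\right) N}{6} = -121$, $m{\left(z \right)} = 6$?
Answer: $-70422 + 5 \sqrt{6} \approx -70410.0$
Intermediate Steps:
$N = 726$ ($N = \left(-6\right) \left(-121\right) = 726$)
$s = 726$
$c{\left(F \right)} = 5 \sqrt{F}$
$c{\left(3 \cdot 2 \right)} - 97 s = 5 \sqrt{3 \cdot 2} - 70422 = 5 \sqrt{6} - 70422 = -70422 + 5 \sqrt{6}$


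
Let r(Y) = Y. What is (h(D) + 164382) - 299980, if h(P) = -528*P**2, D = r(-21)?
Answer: -368446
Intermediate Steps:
D = -21
(h(D) + 164382) - 299980 = (-528*(-21)**2 + 164382) - 299980 = (-528*441 + 164382) - 299980 = (-232848 + 164382) - 299980 = -68466 - 299980 = -368446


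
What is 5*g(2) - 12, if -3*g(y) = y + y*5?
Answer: -32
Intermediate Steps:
g(y) = -2*y (g(y) = -(y + y*5)/3 = -(y + 5*y)/3 = -2*y)
5*g(2) - 12 = 5*(-2*2) - 12 = 5*(-4) - 12 = -20 - 12 = -32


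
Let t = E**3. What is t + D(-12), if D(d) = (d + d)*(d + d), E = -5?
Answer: 451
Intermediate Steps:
t = -125 (t = (-5)**3 = -125)
D(d) = 4*d**2 (D(d) = (2*d)*(2*d) = 4*d**2)
t + D(-12) = -125 + 4*(-12)**2 = -125 + 4*144 = -125 + 576 = 451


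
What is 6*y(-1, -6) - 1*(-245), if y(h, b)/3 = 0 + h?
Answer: 227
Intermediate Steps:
y(h, b) = 3*h (y(h, b) = 3*(0 + h) = 3*h)
6*y(-1, -6) - 1*(-245) = 6*(3*(-1)) - 1*(-245) = 6*(-3) + 245 = -18 + 245 = 227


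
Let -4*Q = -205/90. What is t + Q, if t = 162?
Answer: 11705/72 ≈ 162.57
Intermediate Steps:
Q = 41/72 (Q = -(-205)/(4*90) = -1/4*(-41/18) = 41/72 ≈ 0.56944)
t + Q = 162 + 41/72 = 11705/72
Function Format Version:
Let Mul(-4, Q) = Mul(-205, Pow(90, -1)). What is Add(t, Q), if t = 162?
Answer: Rational(11705, 72) ≈ 162.57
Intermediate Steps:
Q = Rational(41, 72) (Q = Mul(Rational(-1, 4), Mul(-205, Pow(90, -1))) = Mul(Rational(-1, 4), Mul(-205, Rational(1, 90))) = Mul(Rational(-1, 4), Rational(-41, 18)) = Rational(41, 72) ≈ 0.56944)
Add(t, Q) = Add(162, Rational(41, 72)) = Rational(11705, 72)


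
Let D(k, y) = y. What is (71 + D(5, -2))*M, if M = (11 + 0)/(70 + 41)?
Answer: 253/37 ≈ 6.8378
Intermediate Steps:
M = 11/111 ≈ 0.099099
(71 + D(5, -2))*M = (71 - 2)*(11/111) = 69*(11/111) = 253/37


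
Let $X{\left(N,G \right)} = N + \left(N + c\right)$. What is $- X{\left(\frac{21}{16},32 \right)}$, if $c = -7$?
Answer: $\frac{35}{8} \approx 4.375$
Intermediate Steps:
$X{\left(N,G \right)} = -7 + 2 N$ ($X{\left(N,G \right)} = N + \left(N - 7\right) = N + \left(-7 + N\right) = -7 + 2 N$)
$- X{\left(\frac{21}{16},32 \right)} = - (-7 + 2 \cdot \frac{21}{16}) = - (-7 + \frac{21}{8}) = \left(-1\right) \left(- \frac{35}{8}\right) = \frac{35}{8}$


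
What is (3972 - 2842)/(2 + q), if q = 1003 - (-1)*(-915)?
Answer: 113/9 ≈ 12.556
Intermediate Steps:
q = 88 (q = 1003 - 1*915 = 1003 - 915 = 88)
(3972 - 2842)/(2 + q) = (3972 - 2842)/(2 + 88) = 1130/90 = 1130*(1/90) = 113/9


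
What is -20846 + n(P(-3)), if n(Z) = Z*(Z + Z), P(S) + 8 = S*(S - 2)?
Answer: -20748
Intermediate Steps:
P(S) = -8 + S*(-2 + S) (P(S) = -8 + S*(S - 2) = -8 + S*(-2 + S))
n(Z) = 2*Z**2 (n(Z) = Z*(2*Z) = 2*Z**2)
-20846 + n(P(-3)) = -20846 + 2*(-8 + (-3)**2 - 2*(-3))**2 = -20846 + 2*(-8 + 9 + 6)**2 = -20846 + 2*7**2 = -20846 + 2*49 = -20846 + 98 = -20748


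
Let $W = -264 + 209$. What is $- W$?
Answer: $55$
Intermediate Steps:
$W = -55$
$- W = \left(-1\right) \left(-55\right) = 55$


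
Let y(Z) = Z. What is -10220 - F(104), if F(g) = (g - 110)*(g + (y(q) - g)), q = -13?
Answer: -10298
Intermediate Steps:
F(g) = 1430 - 13*g (F(g) = (g - 110)*(g + (-13 - g)) = (-110 + g)*(-13) = 1430 - 13*g)
-10220 - F(104) = -10220 - (1430 - 13*104) = -10220 - (1430 - 1352) = -10220 - 1*78 = -10220 - 78 = -10298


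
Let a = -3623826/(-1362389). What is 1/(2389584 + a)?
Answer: 33229/79403575122 ≈ 4.1848e-7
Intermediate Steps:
a = 88386/33229 (a = -3623826*(-1/1362389) = 88386/33229 ≈ 2.6599)
1/(2389584 + a) = 1/(2389584 + 88386/33229) = 1/(79403575122/33229) = 33229/79403575122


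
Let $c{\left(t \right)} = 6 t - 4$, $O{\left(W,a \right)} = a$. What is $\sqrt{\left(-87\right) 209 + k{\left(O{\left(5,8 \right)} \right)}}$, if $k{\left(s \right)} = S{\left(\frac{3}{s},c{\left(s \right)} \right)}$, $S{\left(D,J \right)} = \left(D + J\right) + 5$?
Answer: $\frac{i \sqrt{290138}}{4} \approx 134.66 i$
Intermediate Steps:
$c{\left(t \right)} = -4 + 6 t$
$S{\left(D,J \right)} = 5 + D + J$
$k{\left(s \right)} = 1 + \frac{3}{s} + 6 s$ ($k{\left(s \right)} = 5 + \frac{3}{s} + \left(-4 + 6 s\right) = 1 + \frac{3}{s} + 6 s$)
$\sqrt{\left(-87\right) 209 + k{\left(O{\left(5,8 \right)} \right)}} = \sqrt{\left(-87\right) 209 + \left(1 + \frac{3}{8} + 6 \cdot 8\right)} = \sqrt{-18183 + \left(1 + 3 \cdot \frac{1}{8} + 48\right)} = \sqrt{-18183 + \left(1 + \frac{3}{8} + 48\right)} = \sqrt{-18183 + \frac{395}{8}} = \sqrt{- \frac{145069}{8}} = \frac{i \sqrt{290138}}{4}$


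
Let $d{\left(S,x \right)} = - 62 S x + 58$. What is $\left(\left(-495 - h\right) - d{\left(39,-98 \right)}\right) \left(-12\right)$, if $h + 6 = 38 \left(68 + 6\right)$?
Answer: $2883876$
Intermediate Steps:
$h = 2806$ ($h = -6 + 38 \left(68 + 6\right) = -6 + 38 \cdot 74 = -6 + 2812 = 2806$)
$d{\left(S,x \right)} = 58 - 62 S x$ ($d{\left(S,x \right)} = - 62 S x + 58 = 58 - 62 S x$)
$\left(\left(-495 - h\right) - d{\left(39,-98 \right)}\right) \left(-12\right) = \left(\left(-495 - 2806\right) - \left(58 - 2418 \left(-98\right)\right)\right) \left(-12\right) = \left(\left(-495 - 2806\right) - \left(58 + 236964\right)\right) \left(-12\right) = \left(-3301 - 237022\right) \left(-12\right) = \left(-240323\right) \left(-12\right) = 2883876$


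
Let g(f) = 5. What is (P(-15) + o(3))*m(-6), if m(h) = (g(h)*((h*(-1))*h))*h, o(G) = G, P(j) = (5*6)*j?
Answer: -482760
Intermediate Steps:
P(j) = 30*j
m(h) = -5*h³ (m(h) = (5*((h*(-1))*h))*h = (5*((-h)*h))*h = (5*(-h²))*h = (-5*h²)*h = -5*h³)
(P(-15) + o(3))*m(-6) = (30*(-15) + 3)*(-5*(-6)³) = (-450 + 3)*(-5*(-216)) = -447*1080 = -482760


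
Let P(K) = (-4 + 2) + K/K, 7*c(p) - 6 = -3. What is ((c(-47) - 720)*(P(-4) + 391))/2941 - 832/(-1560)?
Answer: -29301754/308805 ≈ -94.888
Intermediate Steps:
c(p) = 3/7 (c(p) = 6/7 + (⅐)*(-3) = 6/7 - 3/7 = 3/7)
P(K) = -1 (P(K) = -2 + 1 = -1)
((c(-47) - 720)*(P(-4) + 391))/2941 - 832/(-1560) = ((3/7 - 720)*(-1 + 391))/2941 - 832/(-1560) = -5037/7*390*(1/2941) - 832*(-1/1560) = -1964430/7*1/2941 + 8/15 = -1964430/20587 + 8/15 = -29301754/308805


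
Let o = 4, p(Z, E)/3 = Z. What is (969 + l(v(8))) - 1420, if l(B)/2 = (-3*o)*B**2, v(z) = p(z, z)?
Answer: -14275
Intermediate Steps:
p(Z, E) = 3*Z
v(z) = 3*z
l(B) = -24*B**2 (l(B) = 2*((-3*4)*B**2) = 2*(-12*B**2) = -24*B**2)
(969 + l(v(8))) - 1420 = (969 - 24*(3*8)**2) - 1420 = (969 - 24*24**2) - 1420 = (969 - 24*576) - 1420 = (969 - 13824) - 1420 = -12855 - 1420 = -14275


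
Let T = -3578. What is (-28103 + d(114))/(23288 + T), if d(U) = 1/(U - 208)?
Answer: -880561/617580 ≈ -1.4258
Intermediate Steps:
d(U) = 1/(-208 + U)
(-28103 + d(114))/(23288 + T) = (-28103 + 1/(-208 + 114))/(23288 - 3578) = (-28103 + 1/(-94))/19710 = (-28103 - 1/94)*(1/19710) = -2641683/94*1/19710 = -880561/617580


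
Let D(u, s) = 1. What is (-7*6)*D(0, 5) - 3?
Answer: -45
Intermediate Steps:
(-7*6)*D(0, 5) - 3 = -7*6*1 - 3 = -42*1 - 3 = -42 - 3 = -45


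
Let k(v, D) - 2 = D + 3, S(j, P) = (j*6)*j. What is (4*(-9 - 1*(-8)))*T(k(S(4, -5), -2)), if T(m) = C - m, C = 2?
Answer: 4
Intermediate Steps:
S(j, P) = 6*j² (S(j, P) = (6*j)*j = 6*j²)
k(v, D) = 5 + D (k(v, D) = 2 + (D + 3) = 2 + (3 + D) = 5 + D)
T(m) = 2 - m
(4*(-9 - 1*(-8)))*T(k(S(4, -5), -2)) = (4*(-9 - 1*(-8)))*(2 - (5 - 2)) = (4*(-9 + 8))*(2 - 1*3) = (4*(-1))*(2 - 3) = -4*(-1) = 4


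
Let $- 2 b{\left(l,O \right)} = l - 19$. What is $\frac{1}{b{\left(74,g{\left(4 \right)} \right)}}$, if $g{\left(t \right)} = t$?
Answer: $- \frac{2}{55} \approx -0.036364$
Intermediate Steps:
$b{\left(l,O \right)} = \frac{19}{2} - \frac{l}{2}$ ($b{\left(l,O \right)} = - \frac{l - 19}{2} = - \frac{-19 + l}{2} = \frac{19}{2} - \frac{l}{2}$)
$\frac{1}{b{\left(74,g{\left(4 \right)} \right)}} = \frac{1}{\frac{19}{2} - 37} = \frac{1}{- \frac{55}{2}} = - \frac{2}{55}$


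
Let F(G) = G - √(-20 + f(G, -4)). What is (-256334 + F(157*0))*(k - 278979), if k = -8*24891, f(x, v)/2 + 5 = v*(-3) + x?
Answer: 122555079738 + 478107*I*√6 ≈ 1.2256e+11 + 1.1711e+6*I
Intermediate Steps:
f(x, v) = -10 - 6*v + 2*x (f(x, v) = -10 + 2*(v*(-3) + x) = -10 + 2*(-3*v + x) = -10 + 2*(x - 3*v) = -10 + (-6*v + 2*x) = -10 - 6*v + 2*x)
k = -199128
F(G) = G - √(-6 + 2*G) (F(G) = G - √(-20 + (-10 - 6*(-4) + 2*G)) = G - √(-20 + (-10 + 24 + 2*G)) = G - √(-20 + (14 + 2*G)) = G - √(-6 + 2*G))
(-256334 + F(157*0))*(k - 278979) = (-256334 + (157*0 - √(-6 + 2*(157*0))))*(-199128 - 278979) = (-256334 + (0 - √(-6 + 2*0)))*(-478107) = (-256334 + (0 - √(-6 + 0)))*(-478107) = (-256334 + (0 - √(-6)))*(-478107) = (-256334 + (0 - I*√6))*(-478107) = (-256334 - I*√6)*(-478107) = 122555079738 + 478107*I*√6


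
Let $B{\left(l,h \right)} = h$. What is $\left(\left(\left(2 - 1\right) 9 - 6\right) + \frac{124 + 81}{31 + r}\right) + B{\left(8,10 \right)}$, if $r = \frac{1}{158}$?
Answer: $\frac{96077}{4899} \approx 19.612$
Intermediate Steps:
$r = \frac{1}{158} \approx 0.0063291$
$\left(\left(\left(2 - 1\right) 9 - 6\right) + \frac{124 + 81}{31 + r}\right) + B{\left(8,10 \right)} = \left(\left(\left(2 - 1\right) 9 - 6\right) + \frac{124 + 81}{31 + \frac{1}{158}}\right) + 10 = \left(\left(\left(2 - 1\right) 9 - 6\right) + \frac{205}{\frac{4899}{158}}\right) + 10 = \left(\left(1 \cdot 9 - 6\right) + 205 \cdot \frac{158}{4899}\right) + 10 = \left(\left(9 - 6\right) + \frac{32390}{4899}\right) + 10 = \left(3 + \frac{32390}{4899}\right) + 10 = \frac{47087}{4899} + 10 = \frac{96077}{4899}$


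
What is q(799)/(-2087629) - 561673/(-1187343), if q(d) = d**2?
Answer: 414563884774/2478731679747 ≈ 0.16725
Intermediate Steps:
q(799)/(-2087629) - 561673/(-1187343) = 799**2/(-2087629) - 561673/(-1187343) = 638401*(-1/2087629) - 561673*(-1/1187343) = -638401/2087629 + 561673/1187343 = 414563884774/2478731679747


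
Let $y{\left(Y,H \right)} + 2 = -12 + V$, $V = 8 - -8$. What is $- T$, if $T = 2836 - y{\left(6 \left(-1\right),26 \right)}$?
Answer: $-2834$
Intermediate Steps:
$V = 16$ ($V = 8 + 8 = 16$)
$y{\left(Y,H \right)} = 2$ ($y{\left(Y,H \right)} = -2 + \left(-12 + 16\right) = -2 + 4 = 2$)
$T = 2834$ ($T = 2836 - 2 = 2834$)
$- T = \left(-1\right) 2834 = -2834$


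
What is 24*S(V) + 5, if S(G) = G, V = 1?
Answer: 29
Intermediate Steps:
24*S(V) + 5 = 24*1 + 5 = 24 + 5 = 29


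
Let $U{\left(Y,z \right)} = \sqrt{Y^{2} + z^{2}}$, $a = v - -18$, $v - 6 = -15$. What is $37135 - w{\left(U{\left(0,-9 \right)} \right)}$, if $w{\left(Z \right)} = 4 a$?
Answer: $37099$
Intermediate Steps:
$v = -9$ ($v = 6 - 15 = -9$)
$a = 9$ ($a = -9 - -18 = -9 + 18 = 9$)
$w{\left(Z \right)} = 36$ ($w{\left(Z \right)} = 4 \cdot 9 = 36$)
$37135 - w{\left(U{\left(0,-9 \right)} \right)} = 37135 - 36 = 37099$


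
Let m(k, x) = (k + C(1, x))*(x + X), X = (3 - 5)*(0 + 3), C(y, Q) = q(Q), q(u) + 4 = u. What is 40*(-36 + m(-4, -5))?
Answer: 4280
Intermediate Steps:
q(u) = -4 + u
C(y, Q) = -4 + Q
X = -6 (X = -2*3 = -6)
m(k, x) = (-6 + x)*(-4 + k + x) (m(k, x) = (k + (-4 + x))*(x - 6) = (-4 + k + x)*(-6 + x) = (-6 + x)*(-4 + k + x))
40*(-36 + m(-4, -5)) = 40*(-36 + (24 + (-5)² - 10*(-5) - 6*(-4) - 4*(-5))) = 40*(-36 + (24 + 25 + 50 + 24 + 20)) = 40*(-36 + 143) = 40*107 = 4280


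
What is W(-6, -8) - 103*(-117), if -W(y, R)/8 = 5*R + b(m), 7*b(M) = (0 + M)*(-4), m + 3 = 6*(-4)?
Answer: 85733/7 ≈ 12248.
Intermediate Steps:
m = -27 (m = -3 + 6*(-4) = -3 - 24 = -27)
b(M) = -4*M/7 (b(M) = ((0 + M)*(-4))/7 = (M*(-4))/7 = (-4*M)/7 = -4*M/7)
W(y, R) = -864/7 - 40*R (W(y, R) = -8*(5*R - 4/7*(-27)) = -8*(5*R + 108/7) = -8*(108/7 + 5*R) = -864/7 - 40*R)
W(-6, -8) - 103*(-117) = (-864/7 - 40*(-8)) - 103*(-117) = (-864/7 + 320) + 12051 = 1376/7 + 12051 = 85733/7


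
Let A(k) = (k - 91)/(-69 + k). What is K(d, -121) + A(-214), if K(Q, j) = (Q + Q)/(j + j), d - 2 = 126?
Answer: 681/34243 ≈ 0.019887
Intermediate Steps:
d = 128 (d = 2 + 126 = 128)
K(Q, j) = Q/j (K(Q, j) = (2*Q)/((2*j)) = (2*Q)*(1/(2*j)) = Q/j)
A(k) = (-91 + k)/(-69 + k)
K(d, -121) + A(-214) = 128/(-121) + (-91 - 214)/(-69 - 214) = 128*(-1/121) - 305/(-283) = -128/121 - 1/283*(-305) = -128/121 + 305/283 = 681/34243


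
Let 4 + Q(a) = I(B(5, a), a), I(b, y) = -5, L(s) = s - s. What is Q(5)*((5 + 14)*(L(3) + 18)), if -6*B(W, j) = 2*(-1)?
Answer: -3078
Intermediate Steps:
B(W, j) = 1/3 (B(W, j) = -(-1)/3 = -1/6*(-2) = 1/3)
L(s) = 0
Q(a) = -9 (Q(a) = -4 - 5 = -9)
Q(5)*((5 + 14)*(L(3) + 18)) = -9*(5 + 14)*(0 + 18) = -171*18 = -9*342 = -3078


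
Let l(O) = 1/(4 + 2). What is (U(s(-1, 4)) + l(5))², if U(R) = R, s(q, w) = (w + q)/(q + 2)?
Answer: 361/36 ≈ 10.028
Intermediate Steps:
l(O) = ⅙ (l(O) = 1/6 = ⅙)
s(q, w) = (q + w)/(2 + q)
(U(s(-1, 4)) + l(5))² = ((-1 + 4)/(2 - 1) + ⅙)² = (3/1 + ⅙)² = (1*3 + ⅙)² = (3 + ⅙)² = (19/6)² = 361/36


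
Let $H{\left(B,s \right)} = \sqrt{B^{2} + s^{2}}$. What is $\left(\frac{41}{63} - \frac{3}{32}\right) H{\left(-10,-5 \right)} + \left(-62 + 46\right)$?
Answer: $-16 + \frac{5615 \sqrt{5}}{2016} \approx -9.7721$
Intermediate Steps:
$\left(\frac{41}{63} - \frac{3}{32}\right) H{\left(-10,-5 \right)} + \left(-62 + 46\right) = \left(\frac{41}{63} - \frac{3}{32}\right) \sqrt{\left(-10\right)^{2} + \left(-5\right)^{2}} + \left(-62 + 46\right) = \left(41 \cdot \frac{1}{63} - \frac{3}{32}\right) \sqrt{100 + 25} - 16 = \left(\frac{41}{63} - \frac{3}{32}\right) \sqrt{125} - 16 = \frac{1123 \cdot 5 \sqrt{5}}{2016} - 16 = \frac{5615 \sqrt{5}}{2016} - 16 = -16 + \frac{5615 \sqrt{5}}{2016}$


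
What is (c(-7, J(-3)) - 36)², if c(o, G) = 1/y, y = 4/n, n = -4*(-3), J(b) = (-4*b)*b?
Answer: 1089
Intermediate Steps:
J(b) = -4*b²
n = 12
y = ⅓ (y = 4/12 = 4*(1/12) = ⅓ ≈ 0.33333)
c(o, G) = 3 (c(o, G) = 1/(⅓) = 3)
(c(-7, J(-3)) - 36)² = (3 - 36)² = (-33)² = 1089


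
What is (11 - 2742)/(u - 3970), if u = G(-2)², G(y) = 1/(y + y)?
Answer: 43696/63519 ≈ 0.68792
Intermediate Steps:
G(y) = 1/(2*y)
u = 1/16 (u = ((½)/(-2))² = ((½)*(-½))² = (-¼)² = 1/16 ≈ 0.062500)
(11 - 2742)/(u - 3970) = (11 - 2742)/(1/16 - 3970) = -2731/(-63519/16) = -2731*(-16/63519) = 43696/63519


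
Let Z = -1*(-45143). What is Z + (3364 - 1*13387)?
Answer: 35120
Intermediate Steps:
Z = 45143
Z + (3364 - 1*13387) = 45143 + (3364 - 1*13387) = 45143 + (3364 - 13387) = 45143 - 10023 = 35120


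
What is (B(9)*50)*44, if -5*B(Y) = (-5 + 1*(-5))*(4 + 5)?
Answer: 39600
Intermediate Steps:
B(Y) = 18 (B(Y) = -(-5 + 1*(-5))*(4 + 5)/5 = -(-5 - 5)*9/5 = -(-2)*9 = -1/5*(-90) = 18)
(B(9)*50)*44 = (18*50)*44 = 900*44 = 39600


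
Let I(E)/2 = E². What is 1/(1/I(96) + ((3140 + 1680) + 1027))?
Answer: 18432/107771905 ≈ 0.00017103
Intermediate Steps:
I(E) = 2*E²
1/(1/I(96) + ((3140 + 1680) + 1027)) = 1/(1/(2*96²) + ((3140 + 1680) + 1027)) = 1/(1/(2*9216) + (4820 + 1027)) = 1/(1/18432 + 5847) = 1/(107771905/18432) = 18432/107771905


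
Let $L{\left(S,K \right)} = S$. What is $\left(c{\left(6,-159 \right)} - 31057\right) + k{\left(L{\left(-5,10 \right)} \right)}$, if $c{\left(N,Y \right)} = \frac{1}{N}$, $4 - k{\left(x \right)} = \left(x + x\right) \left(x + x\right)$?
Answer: $- \frac{186917}{6} \approx -31153.0$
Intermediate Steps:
$k{\left(x \right)} = 4 - 4 x^{2}$ ($k{\left(x \right)} = 4 - \left(x + x\right) \left(x + x\right) = 4 - 2 x 2 x = 4 - 4 x^{2}$)
$\left(c{\left(6,-159 \right)} - 31057\right) + k{\left(L{\left(-5,10 \right)} \right)} = \left(\frac{1}{6} - 31057\right) + \left(4 - 4 \left(-5\right)^{2}\right) = \left(\frac{1}{6} - 31057\right) + \left(4 - 100\right) = - \frac{186341}{6} + \left(4 - 100\right) = - \frac{186341}{6} - 96 = - \frac{186917}{6}$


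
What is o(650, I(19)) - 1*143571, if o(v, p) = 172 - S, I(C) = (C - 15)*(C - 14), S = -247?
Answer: -143152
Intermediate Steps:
I(C) = (-15 + C)*(-14 + C)
o(v, p) = 419 (o(v, p) = 172 - 1*(-247) = 172 + 247 = 419)
o(650, I(19)) - 1*143571 = 419 - 1*143571 = 419 - 143571 = -143152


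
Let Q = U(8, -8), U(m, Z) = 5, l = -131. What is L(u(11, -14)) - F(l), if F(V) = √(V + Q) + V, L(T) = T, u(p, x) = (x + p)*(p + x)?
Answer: 140 - 3*I*√14 ≈ 140.0 - 11.225*I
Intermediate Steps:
Q = 5
u(p, x) = (p + x)² (u(p, x) = (p + x)*(p + x) = (p + x)²)
F(V) = V + √(5 + V) (F(V) = √(V + 5) + V = √(5 + V) + V = V + √(5 + V))
L(u(11, -14)) - F(l) = (11 - 14)² - (-131 + √(5 - 131)) = (-3)² - (-131 + √(-126)) = 9 - (-131 + 3*I*√14) = 9 + (131 - 3*I*√14) = 140 - 3*I*√14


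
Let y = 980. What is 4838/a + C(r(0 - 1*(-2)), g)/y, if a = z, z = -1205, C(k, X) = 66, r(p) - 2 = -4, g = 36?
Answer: -466171/118090 ≈ -3.9476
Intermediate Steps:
r(p) = -2 (r(p) = 2 - 4 = -2)
a = -1205
4838/a + C(r(0 - 1*(-2)), g)/y = 4838/(-1205) + 66/980 = 4838*(-1/1205) + 66*(1/980) = -4838/1205 + 33/490 = -466171/118090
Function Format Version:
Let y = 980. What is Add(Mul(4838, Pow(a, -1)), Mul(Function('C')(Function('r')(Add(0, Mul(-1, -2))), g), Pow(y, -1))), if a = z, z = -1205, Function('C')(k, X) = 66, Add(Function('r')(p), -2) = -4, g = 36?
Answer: Rational(-466171, 118090) ≈ -3.9476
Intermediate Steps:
Function('r')(p) = -2 (Function('r')(p) = Add(2, -4) = -2)
a = -1205
Add(Mul(4838, Pow(a, -1)), Mul(Function('C')(Function('r')(Add(0, Mul(-1, -2))), g), Pow(y, -1))) = Add(Mul(4838, Pow(-1205, -1)), Mul(66, Pow(980, -1))) = Add(Mul(4838, Rational(-1, 1205)), Mul(66, Rational(1, 980))) = Add(Rational(-4838, 1205), Rational(33, 490)) = Rational(-466171, 118090)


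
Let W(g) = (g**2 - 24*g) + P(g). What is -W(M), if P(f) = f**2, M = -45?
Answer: -5130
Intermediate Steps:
W(g) = -24*g + 2*g**2 (W(g) = (g**2 - 24*g) + g**2 = -24*g + 2*g**2)
-W(M) = -2*(-45)*(-12 - 45) = -2*(-45)*(-57) = -1*5130 = -5130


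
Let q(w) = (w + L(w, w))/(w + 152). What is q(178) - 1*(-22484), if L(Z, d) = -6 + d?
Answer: 742007/33 ≈ 22485.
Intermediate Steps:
q(w) = (-6 + 2*w)/(152 + w) (q(w) = (w + (-6 + w))/(w + 152) = (-6 + 2*w)/(152 + w))
q(178) - 1*(-22484) = 2*(-3 + 178)/(152 + 178) - 1*(-22484) = 2*175/330 + 22484 = 2*(1/330)*175 + 22484 = 35/33 + 22484 = 742007/33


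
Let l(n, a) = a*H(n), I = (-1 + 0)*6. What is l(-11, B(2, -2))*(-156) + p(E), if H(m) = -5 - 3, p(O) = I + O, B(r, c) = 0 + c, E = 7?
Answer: -2495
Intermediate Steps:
B(r, c) = c
I = -6 (I = -1*6 = -6)
p(O) = -6 + O
H(m) = -8
l(n, a) = -8*a (l(n, a) = a*(-8) = -8*a)
l(-11, B(2, -2))*(-156) + p(E) = -8*(-2)*(-156) + (-6 + 7) = 16*(-156) + 1 = -2496 + 1 = -2495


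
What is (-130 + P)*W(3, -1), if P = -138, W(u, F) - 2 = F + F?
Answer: 0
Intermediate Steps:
W(u, F) = 2 + 2*F (W(u, F) = 2 + (F + F) = 2 + 2*F)
(-130 + P)*W(3, -1) = (-130 - 138)*(2 + 2*(-1)) = -268*(2 - 2) = -268*0 = 0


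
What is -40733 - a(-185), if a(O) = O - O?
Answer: -40733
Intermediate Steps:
a(O) = 0
-40733 - a(-185) = -40733 - 1*0 = -40733 + 0 = -40733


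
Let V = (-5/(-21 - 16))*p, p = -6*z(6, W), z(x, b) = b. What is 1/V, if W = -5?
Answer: 37/150 ≈ 0.24667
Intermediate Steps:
p = 30 (p = -6*(-5) = 30)
V = 150/37 (V = -5/(-21 - 16)*30 = -5/(-37)*30 = -5*(-1/37)*30 = (5/37)*30 = 150/37 ≈ 4.0541)
1/V = 1/(150/37) = 37/150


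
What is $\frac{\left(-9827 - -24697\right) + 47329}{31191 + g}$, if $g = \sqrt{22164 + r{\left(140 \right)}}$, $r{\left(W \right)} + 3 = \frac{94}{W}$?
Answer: $\frac{135803430630}{68099942353} - \frac{62199 \sqrt{108592190}}{68099942353} \approx 1.9847$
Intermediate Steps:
$r{\left(W \right)} = -3 + \frac{94}{W}$
$g = \frac{\sqrt{108592190}}{70}$ ($g = \sqrt{22164 - \left(3 - \frac{94}{140}\right)} = \sqrt{22164 + \left(-3 + 94 \cdot \frac{1}{140}\right)} = \sqrt{22164 + \left(-3 + \frac{47}{70}\right)} = \sqrt{22164 - \frac{163}{70}} = \sqrt{\frac{1551317}{70}} = \frac{\sqrt{108592190}}{70} \approx 148.87$)
$\frac{\left(-9827 - -24697\right) + 47329}{31191 + g} = \frac{\left(-9827 - -24697\right) + 47329}{31191 + \frac{\sqrt{108592190}}{70}} = \frac{\left(-9827 + 24697\right) + 47329}{31191 + \frac{\sqrt{108592190}}{70}} = \frac{14870 + 47329}{31191 + \frac{\sqrt{108592190}}{70}} = \frac{62199}{31191 + \frac{\sqrt{108592190}}{70}}$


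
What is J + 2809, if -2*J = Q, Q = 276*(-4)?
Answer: 3361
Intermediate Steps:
Q = -1104
J = 552 (J = -1/2*(-1104) = 552)
J + 2809 = 552 + 2809 = 3361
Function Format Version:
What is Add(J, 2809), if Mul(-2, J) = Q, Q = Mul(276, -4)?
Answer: 3361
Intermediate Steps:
Q = -1104
J = 552 (J = Mul(Rational(-1, 2), -1104) = 552)
Add(J, 2809) = Add(552, 2809) = 3361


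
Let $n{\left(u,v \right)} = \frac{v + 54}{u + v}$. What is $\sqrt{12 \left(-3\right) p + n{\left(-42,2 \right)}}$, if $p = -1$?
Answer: $\frac{\sqrt{865}}{5} \approx 5.8822$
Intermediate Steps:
$n{\left(u,v \right)} = \frac{54 + v}{u + v}$
$\sqrt{12 \left(-3\right) p + n{\left(-42,2 \right)}} = \sqrt{12 \left(-3\right) \left(-1\right) + \frac{54 + 2}{-42 + 2}} = \sqrt{\left(-36\right) \left(-1\right) + \frac{1}{-40} \cdot 56} = \sqrt{36 - \frac{7}{5}} = \sqrt{\frac{173}{5}} = \frac{\sqrt{865}}{5}$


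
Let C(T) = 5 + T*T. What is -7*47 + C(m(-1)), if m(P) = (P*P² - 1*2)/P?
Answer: -315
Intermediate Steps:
m(P) = (-2 + P³)/P (m(P) = (P³ - 2)/P = (-2 + P³)/P)
C(T) = 5 + T²
-7*47 + C(m(-1)) = -7*47 + (5 + ((-2 + (-1)³)/(-1))²) = -329 + (5 + (-(-2 - 1))²) = -329 + (5 + (-1*(-3))²) = -329 + (5 + 3²) = -329 + (5 + 9) = -329 + 14 = -315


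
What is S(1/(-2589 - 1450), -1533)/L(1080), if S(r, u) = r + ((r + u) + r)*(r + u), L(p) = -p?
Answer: -38338244824693/17618602680 ≈ -2176.0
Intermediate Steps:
S(r, u) = r + (r + u)*(u + 2*r) (S(r, u) = r + (u + 2*r)*(r + u) = r + (r + u)*(u + 2*r))
S(1/(-2589 - 1450), -1533)/L(1080) = (1/(-2589 - 1450) + (-1533)² + 2*(1/(-2589 - 1450))² + 3*(-1533)/(-2589 - 1450))/((-1*1080)) = (1/(-4039) + 2350089 + 2*(1/(-4039))² + 3*(-1533)/(-4039))/(-1080) = (-1/4039 + 2350089 + 2*(-1/4039)² + 3*(-1/4039)*(-1533))*(-1/1080) = (-1/4039 + 2350089 + 2*(1/16313521) + 657/577)*(-1/1080) = (-1/4039 + 2350089 + 2/16313521 + 657/577)*(-1/1080) = (38338244824693/16313521)*(-1/1080) = -38338244824693/17618602680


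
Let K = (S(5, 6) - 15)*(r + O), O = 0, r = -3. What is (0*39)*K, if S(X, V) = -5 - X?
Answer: 0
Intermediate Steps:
K = 75 (K = ((-5 - 1*5) - 15)*(-3 + 0) = ((-5 - 5) - 15)*(-3) = (-10 - 15)*(-3) = -25*(-3) = 75)
(0*39)*K = (0*39)*75 = 0*75 = 0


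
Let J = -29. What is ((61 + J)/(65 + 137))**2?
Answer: 256/10201 ≈ 0.025096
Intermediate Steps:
((61 + J)/(65 + 137))**2 = ((61 - 29)/(65 + 137))**2 = (32/202)**2 = (32*(1/202))**2 = (16/101)**2 = 256/10201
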